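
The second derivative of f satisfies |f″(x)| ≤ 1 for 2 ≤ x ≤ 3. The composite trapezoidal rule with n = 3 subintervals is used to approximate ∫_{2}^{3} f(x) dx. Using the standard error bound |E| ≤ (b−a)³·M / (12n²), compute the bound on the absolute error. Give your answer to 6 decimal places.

|E| ≤ (1)³·1 / (12·3²) = 1/108 = 0.009259.

0.009259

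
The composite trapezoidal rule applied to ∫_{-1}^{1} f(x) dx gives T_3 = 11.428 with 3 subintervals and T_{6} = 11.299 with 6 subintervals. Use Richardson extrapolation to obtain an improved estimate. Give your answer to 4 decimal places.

R = (4·T_{6} − T_3) / 3 = (4·11.299 − 11.428)/3 = (33.768)/3 = 11.2560.

11.2560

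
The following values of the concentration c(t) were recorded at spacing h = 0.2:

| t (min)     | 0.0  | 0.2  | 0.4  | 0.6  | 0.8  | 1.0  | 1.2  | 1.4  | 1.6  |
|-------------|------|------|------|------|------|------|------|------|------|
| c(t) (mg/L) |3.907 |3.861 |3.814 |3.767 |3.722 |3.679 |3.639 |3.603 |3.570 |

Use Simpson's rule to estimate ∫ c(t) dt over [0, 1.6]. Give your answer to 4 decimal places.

h = 0.2, n = 8.
(h/3)·[y₀ + 4y₁ + 2y₂ + 4y₃ + 2y₄ + 4y₅ + 2y₆ + 4y₇ + y₈] = 0.066667·(89.467) = 5.9645.

5.9645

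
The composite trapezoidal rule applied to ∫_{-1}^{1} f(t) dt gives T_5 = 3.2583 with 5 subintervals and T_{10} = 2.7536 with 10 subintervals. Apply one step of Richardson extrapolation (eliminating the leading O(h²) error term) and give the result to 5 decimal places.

2.58537

R = (4·T_{10} − T_5) / 3 = (4·2.7536 − 3.2583)/3 = (7.7561)/3 = 2.58537.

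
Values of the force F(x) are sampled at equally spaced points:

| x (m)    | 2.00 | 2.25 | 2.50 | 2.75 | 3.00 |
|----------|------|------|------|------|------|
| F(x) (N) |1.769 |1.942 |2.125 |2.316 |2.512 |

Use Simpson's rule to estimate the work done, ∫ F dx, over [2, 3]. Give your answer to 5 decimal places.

2.13025

h = 0.25, n = 4.
(h/3)·[y₀ + 4y₁ + 2y₂ + 4y₃ + y₄] = 0.083333·(25.563) = 2.13025.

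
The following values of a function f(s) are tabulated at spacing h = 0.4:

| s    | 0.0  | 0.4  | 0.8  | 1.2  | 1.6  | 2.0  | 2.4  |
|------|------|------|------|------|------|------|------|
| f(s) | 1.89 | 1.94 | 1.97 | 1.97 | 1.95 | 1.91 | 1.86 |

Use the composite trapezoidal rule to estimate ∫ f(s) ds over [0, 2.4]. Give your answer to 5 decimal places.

h = 0.4, n = 6.
(h/2)·[y₀ + 2y₁ + 2y₂ + 2y₃ + 2y₄ + 2y₅ + y₆] = 0.2·(23.23) = 4.64600.

4.64600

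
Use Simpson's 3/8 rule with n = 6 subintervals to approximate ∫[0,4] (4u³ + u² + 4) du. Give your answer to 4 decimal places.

h = (4 − 0)/6 = 0.666667.
Nodes u₀,…,u₆ = 0, 0.666667, 1.333333, 2, 2.666667, 3.333333, 4.
f(u) = 4u³ + u² + 4: f₀=4, f₁=5.629630, f₂=15.259259, f₃=40, f₄=86.962963, f₅=163.259259, f₆=276.
(3h/8)·[f₀ + 3f₁ + 3f₂ + 2f₃ + 3f₄ + 3f₅ + f₆] = 0.25·(1173.333333) = 293.3333.

293.3333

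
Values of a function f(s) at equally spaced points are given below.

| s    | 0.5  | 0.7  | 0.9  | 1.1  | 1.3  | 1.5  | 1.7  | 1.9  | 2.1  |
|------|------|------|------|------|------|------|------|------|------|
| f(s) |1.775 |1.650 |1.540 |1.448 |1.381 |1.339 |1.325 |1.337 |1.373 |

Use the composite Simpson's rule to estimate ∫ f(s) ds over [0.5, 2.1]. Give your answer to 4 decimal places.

h = 0.2, n = 8.
(h/3)·[y₀ + 4y₁ + 2y₂ + 4y₃ + 2y₄ + 4y₅ + 2y₆ + 4y₇ + y₈] = 0.066667·(34.736) = 2.3157.

2.3157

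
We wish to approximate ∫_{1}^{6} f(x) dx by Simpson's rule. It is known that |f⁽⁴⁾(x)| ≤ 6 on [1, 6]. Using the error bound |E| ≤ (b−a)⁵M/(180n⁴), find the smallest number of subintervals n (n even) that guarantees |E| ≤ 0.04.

Need 18750/(180n⁴) ≤ 0.04.
n⁴ ≥ 18750/(180·0.04) = 2604.17 ⇒ n ≥ 7.1436, so the smallest even n is 8. (n must be even for Simpson's rule.)

8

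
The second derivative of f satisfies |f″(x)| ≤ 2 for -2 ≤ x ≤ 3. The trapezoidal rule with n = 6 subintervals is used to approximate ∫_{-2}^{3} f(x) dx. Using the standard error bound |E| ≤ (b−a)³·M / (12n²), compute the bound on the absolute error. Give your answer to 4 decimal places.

0.5787

|E| ≤ (5)³·2 / (12·6²) = 250/432 = 0.5787.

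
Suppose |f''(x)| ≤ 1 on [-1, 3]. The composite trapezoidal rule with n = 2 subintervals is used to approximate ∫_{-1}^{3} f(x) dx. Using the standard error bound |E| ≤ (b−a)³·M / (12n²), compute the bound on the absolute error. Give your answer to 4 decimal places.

|E| ≤ (4)³·1 / (12·2²) = 64/48 = 1.3333.

1.3333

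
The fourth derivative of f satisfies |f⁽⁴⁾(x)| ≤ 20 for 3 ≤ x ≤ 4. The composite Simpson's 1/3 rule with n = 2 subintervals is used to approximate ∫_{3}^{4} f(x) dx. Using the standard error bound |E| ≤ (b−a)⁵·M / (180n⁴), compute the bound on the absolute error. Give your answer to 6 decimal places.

0.006944

|E| ≤ (1)⁵·20 / (180·2⁴) = 20/2880 = 0.006944.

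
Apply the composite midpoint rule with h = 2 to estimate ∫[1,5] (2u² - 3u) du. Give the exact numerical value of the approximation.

44

h = (5 − 1)/2 = 2.
Midpoints m₁,…,m₂ = 2, 4.
f(m₁)=2, f(m₂)=20.
h·[f(m₁) + f(m₂)] = 2·(22) = 44.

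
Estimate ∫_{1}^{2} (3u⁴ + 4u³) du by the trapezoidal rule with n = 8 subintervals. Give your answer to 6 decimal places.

h = (2 − 1)/8 = 0.125.
Nodes u₀,…,u₈ = 1, 1.125, 1.25, 1.375, 1.5, 1.625, 1.75, 1.875, 2.
f(u) = 3u⁴ + 4u³: f₀=7, f₁=10.500732421875, f₂=15.13671875, f₃=21.121826171875, f₄=28.6875, f₅=38.082763671875, f₆=49.57421875, f₇=63.446044921875, f₈=80.
(h/2)·[f₀ + 2f₁ + 2f₂ + 2f₃ + 2f₄ + 2f₅ + 2f₆ + 2f₇ + f₈] = 0.0625·(540.099609375) = 33.756226.

33.756226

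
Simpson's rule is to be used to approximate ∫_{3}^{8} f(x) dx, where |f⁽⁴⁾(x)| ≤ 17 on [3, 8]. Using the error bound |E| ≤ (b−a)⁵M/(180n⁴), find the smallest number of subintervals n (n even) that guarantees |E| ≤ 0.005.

16

Need 53125/(180n⁴) ≤ 0.005.
n⁴ ≥ 53125/(180·0.005) = 59027.8 ⇒ n ≥ 15.5871, so the smallest even n is 16. (n must be even for Simpson's rule.)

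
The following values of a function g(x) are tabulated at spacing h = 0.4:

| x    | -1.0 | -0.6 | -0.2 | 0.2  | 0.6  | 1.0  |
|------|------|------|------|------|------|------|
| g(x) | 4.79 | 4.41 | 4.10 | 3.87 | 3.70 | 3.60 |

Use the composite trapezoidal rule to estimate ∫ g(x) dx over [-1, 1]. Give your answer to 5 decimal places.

h = 0.4, n = 5.
(h/2)·[y₀ + 2y₁ + 2y₂ + 2y₃ + 2y₄ + y₅] = 0.2·(40.55) = 8.11000.

8.11000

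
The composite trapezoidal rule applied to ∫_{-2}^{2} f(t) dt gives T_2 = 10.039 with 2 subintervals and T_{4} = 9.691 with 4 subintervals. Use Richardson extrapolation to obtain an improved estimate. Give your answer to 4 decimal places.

R = (4·T_{4} − T_2) / 3 = (4·9.691 − 10.039)/3 = (28.725)/3 = 9.5750.

9.5750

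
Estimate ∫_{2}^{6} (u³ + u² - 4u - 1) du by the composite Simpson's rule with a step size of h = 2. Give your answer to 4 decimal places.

h = (6 − 2)/2 = 2.
Nodes u₀,…,u₂ = 2, 4, 6.
f(u) = u³ + u² - 4u - 1: f₀=3, f₁=63, f₂=227.
(h/3)·[f₀ + 4f₁ + f₂] = 0.666667·(482) = 321.3333.

321.3333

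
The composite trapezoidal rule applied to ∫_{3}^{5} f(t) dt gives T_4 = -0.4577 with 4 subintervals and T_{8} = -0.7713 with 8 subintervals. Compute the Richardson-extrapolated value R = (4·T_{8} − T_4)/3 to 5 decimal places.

R = (4·T_{8} − T_4) / 3 = (4·(-0.7713) − (-0.4577))/3 = (-2.6275)/3 = -0.87583.

-0.87583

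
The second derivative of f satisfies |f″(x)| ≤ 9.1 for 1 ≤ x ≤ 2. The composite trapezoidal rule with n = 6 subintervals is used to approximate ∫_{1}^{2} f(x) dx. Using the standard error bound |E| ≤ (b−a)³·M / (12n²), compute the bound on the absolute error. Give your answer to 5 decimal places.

0.02106

|E| ≤ (1)³·9.1 / (12·6²) = 9.1/432 = 0.02106.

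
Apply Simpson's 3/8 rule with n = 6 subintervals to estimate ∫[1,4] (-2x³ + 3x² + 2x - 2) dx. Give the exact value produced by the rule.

-55.5

h = (4 − 1)/6 = 0.5.
Nodes x₀,…,x₆ = 1, 1.5, 2, 2.5, 3, 3.5, 4.
f(x) = -2x³ + 3x² + 2x - 2: f₀=1, f₁=1, f₂=-2, f₃=-9.5, f₄=-23, f₅=-44, f₆=-74.
(3h/8)·[f₀ + 3f₁ + 3f₂ + 2f₃ + 3f₄ + 3f₅ + f₆] = 0.1875·(-296) = -55.5.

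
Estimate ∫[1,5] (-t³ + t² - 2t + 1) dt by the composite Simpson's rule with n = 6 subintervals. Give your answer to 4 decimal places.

-134.6667

h = (5 − 1)/6 = 0.666667.
Nodes t₀,…,t₆ = 1, 1.666667, 2.333333, 3, 3.666667, 4.333333, 5.
f(t) = -t³ + t² - 2t + 1: f₀=-1, f₁=-4.185185, f₂=-10.925926, f₃=-23, f₄=-42.185185, f₅=-70.259259, f₆=-109.
(h/3)·[f₀ + 4f₁ + 2f₂ + 4f₃ + 2f₄ + 4f₅ + f₆] = 0.222222·(-606) = -134.6667.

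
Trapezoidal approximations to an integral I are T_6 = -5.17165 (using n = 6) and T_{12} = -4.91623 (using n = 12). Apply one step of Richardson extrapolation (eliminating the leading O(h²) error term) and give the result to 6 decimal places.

R = (4·T_{12} − T_6) / 3 = (4·(-4.91623) − (-5.17165))/3 = (-14.49327)/3 = -4.831090.

-4.831090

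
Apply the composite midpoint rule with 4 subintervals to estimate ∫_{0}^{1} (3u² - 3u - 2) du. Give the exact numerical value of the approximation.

-2.515625

h = (1 − 0)/4 = 0.25.
Midpoints m₁,…,m₄ = 0.125, 0.375, 0.625, 0.875.
f(m₁)=-2.328125, f(m₂)=-2.703125, f(m₃)=-2.703125, f(m₄)=-2.328125.
h·[f(m₁) + f(m₂) + f(m₃) + f(m₄)] = 0.25·(-10.0625) = -2.515625.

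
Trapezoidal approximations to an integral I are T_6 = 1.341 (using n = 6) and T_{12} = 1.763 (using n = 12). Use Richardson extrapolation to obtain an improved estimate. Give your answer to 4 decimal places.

R = (4·T_{12} − T_6) / 3 = (4·1.763 − 1.341)/3 = (5.711)/3 = 1.9037.

1.9037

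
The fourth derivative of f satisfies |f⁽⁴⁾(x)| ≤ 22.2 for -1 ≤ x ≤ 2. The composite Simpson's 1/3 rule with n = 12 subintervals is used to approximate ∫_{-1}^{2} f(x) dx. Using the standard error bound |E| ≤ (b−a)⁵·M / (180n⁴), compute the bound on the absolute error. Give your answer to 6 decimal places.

|E| ≤ (3)⁵·22.2 / (180·12⁴) = 5394.6/3732480 = 0.001445.

0.001445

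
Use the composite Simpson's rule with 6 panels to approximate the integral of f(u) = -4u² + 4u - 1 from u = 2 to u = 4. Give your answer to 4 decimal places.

-52.6667

h = (4 − 2)/6 = 0.333333.
Nodes u₀,…,u₆ = 2, 2.333333, 2.666667, 3, 3.333333, 3.666667, 4.
f(u) = -4u² + 4u - 1: f₀=-9, f₁=-13.444444, f₂=-18.777778, f₃=-25, f₄=-32.111111, f₅=-40.111111, f₆=-49.
(h/3)·[f₀ + 4f₁ + 2f₂ + 4f₃ + 2f₄ + 4f₅ + f₆] = 0.111111·(-474) = -52.6667.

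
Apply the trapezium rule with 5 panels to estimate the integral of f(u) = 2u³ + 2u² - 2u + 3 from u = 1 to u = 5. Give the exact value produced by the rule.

391.2

h = (5 − 1)/5 = 0.8.
Nodes u₀,…,u₅ = 1, 1.8, 2.6, 3.4, 4.2, 5.
f(u) = 2u³ + 2u² - 2u + 3: f₀=5, f₁=17.544, f₂=46.472, f₃=97.928, f₄=178.056, f₅=293.
(h/2)·[f₀ + 2f₁ + 2f₂ + 2f₃ + 2f₄ + f₅] = 0.4·(978) = 391.2.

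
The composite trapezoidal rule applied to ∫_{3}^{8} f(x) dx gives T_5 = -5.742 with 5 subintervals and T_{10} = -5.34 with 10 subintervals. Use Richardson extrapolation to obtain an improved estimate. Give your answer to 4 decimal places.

-5.2060

R = (4·T_{10} − T_5) / 3 = (4·(-5.34) − (-5.742))/3 = (-15.618)/3 = -5.2060.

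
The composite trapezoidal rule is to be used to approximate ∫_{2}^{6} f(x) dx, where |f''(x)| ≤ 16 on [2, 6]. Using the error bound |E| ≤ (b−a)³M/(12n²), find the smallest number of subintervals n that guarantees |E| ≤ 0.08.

33

Need 1024/(12n²) ≤ 0.08.
n² ≥ 1024/(12·0.08) = 1066.67 ⇒ n ≥ 32.6599, so the smallest n is 33.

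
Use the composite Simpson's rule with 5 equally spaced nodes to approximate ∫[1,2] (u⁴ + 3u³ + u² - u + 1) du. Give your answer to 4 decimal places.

h = (2 − 1)/4 = 0.25.
Nodes u₀,…,u₄ = 1, 1.25, 1.5, 1.75, 2.
f(u) = u⁴ + 3u³ + u² - u + 1: f₀=5, f₁=9.61328125, f₂=16.9375, f₃=27.76953125, f₄=43.
(h/3)·[f₀ + 4f₁ + 2f₂ + 4f₃ + f₄] = 0.083333·(231.40625) = 19.2839.

19.2839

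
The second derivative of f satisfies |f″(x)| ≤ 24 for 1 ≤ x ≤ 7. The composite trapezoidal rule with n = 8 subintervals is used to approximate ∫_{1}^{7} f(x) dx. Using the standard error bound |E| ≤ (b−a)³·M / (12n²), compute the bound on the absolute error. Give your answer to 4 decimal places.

6.7500

|E| ≤ (6)³·24 / (12·8²) = 5184/768 = 6.7500.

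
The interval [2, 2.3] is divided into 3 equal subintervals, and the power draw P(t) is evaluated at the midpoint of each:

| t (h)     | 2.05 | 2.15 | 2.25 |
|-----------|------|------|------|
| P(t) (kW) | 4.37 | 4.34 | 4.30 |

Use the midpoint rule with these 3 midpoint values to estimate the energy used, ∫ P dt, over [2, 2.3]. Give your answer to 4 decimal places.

1.3010

h = 0.1, n = 3.
h·[y(m₁) + y(m₂) + y(m₃)] = 0.1·(13.01) = 1.3010.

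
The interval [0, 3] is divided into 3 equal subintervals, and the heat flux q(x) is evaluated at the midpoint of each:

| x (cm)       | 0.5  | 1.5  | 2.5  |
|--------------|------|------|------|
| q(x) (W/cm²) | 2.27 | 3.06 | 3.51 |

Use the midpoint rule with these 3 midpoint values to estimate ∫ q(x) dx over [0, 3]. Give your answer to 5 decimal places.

8.84000

h = 1, n = 3.
h·[y(m₁) + y(m₂) + y(m₃)] = 1·(8.84) = 8.84000.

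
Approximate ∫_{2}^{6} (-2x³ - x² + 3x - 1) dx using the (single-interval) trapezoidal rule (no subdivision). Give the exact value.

T = (b−a)/2 · [f(2) + f(6)] = 2·[(-15) + (-451)] = -932.

-932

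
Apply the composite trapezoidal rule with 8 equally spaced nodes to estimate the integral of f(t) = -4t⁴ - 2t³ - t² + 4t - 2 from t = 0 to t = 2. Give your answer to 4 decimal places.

-33.3261

h = (2 − 0)/7 = 0.285714.
Nodes t₀,…,t₇ = 0, 0.285714, 0.571429, 0.857143, 1.142857, 1.428571, 1.714286, 2.
f(t) = -4t⁴ - 2t³ - t² + 4t - 2: f₀=-2, f₁=-1.012078, f₂=-0.840483, f₃=-2.724698, f₄=-8.543940, f₅=-20.817160, f₆=-42.703040, f₇=-78.
(h/2)·[f₀ + 2f₁ + 2f₂ + 2f₃ + 2f₄ + 2f₅ + 2f₆ + f₇] = 0.142857·(-233.282799) = -33.3261.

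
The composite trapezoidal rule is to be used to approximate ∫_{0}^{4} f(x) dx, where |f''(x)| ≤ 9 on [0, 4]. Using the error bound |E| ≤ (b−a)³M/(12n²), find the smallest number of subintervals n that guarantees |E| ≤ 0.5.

10

Need 576/(12n²) ≤ 0.5.
n² ≥ 576/(12·0.5) = 96 ⇒ n ≥ 9.7980, so the smallest n is 10.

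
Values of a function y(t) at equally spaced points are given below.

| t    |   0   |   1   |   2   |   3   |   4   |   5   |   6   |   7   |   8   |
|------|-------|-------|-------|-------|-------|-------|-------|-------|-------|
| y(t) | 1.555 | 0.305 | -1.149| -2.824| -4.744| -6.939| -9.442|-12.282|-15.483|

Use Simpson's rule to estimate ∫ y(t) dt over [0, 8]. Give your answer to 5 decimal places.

h = 1, n = 8.
(h/3)·[y₀ + 4y₁ + 2y₂ + 4y₃ + 2y₄ + 4y₅ + 2y₆ + 4y₇ + y₈] = 0.333333·(-131.558) = -43.85267.

-43.85267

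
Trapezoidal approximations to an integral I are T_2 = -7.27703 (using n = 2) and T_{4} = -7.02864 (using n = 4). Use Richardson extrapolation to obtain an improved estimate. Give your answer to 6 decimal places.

R = (4·T_{4} − T_2) / 3 = (4·(-7.02864) − (-7.27703))/3 = (-20.83753)/3 = -6.945843.

-6.945843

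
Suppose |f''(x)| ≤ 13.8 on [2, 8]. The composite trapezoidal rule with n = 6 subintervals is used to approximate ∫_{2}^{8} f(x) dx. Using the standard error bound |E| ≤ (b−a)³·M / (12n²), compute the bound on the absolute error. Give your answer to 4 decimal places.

6.9000

|E| ≤ (6)³·13.8 / (12·6²) = 2980.8/432 = 6.9000.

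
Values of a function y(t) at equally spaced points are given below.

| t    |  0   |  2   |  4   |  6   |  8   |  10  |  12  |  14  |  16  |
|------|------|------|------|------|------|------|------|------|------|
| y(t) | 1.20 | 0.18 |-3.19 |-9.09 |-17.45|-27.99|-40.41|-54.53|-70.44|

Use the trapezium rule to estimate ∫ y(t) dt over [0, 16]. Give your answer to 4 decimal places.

-374.2000

h = 2, n = 8.
(h/2)·[y₀ + 2y₁ + 2y₂ + 2y₃ + 2y₄ + 2y₅ + 2y₆ + 2y₇ + y₈] = 1·(-374.20) = -374.2000.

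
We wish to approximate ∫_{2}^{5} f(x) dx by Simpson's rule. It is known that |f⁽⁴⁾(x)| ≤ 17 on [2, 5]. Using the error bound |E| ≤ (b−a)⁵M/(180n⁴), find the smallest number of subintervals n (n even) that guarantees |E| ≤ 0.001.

Need 4131/(180n⁴) ≤ 0.001.
n⁴ ≥ 4131/(180·0.001) = 22950 ⇒ n ≥ 12.3082, so the smallest even n is 14. (n must be even for Simpson's rule.)

14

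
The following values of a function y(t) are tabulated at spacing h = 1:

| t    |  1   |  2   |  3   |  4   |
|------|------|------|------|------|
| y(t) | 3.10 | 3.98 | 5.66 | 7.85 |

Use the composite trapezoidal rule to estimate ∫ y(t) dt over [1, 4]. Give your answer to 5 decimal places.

h = 1, n = 3.
(h/2)·[y₀ + 2y₁ + 2y₂ + y₃] = 0.5·(30.23) = 15.11500.

15.11500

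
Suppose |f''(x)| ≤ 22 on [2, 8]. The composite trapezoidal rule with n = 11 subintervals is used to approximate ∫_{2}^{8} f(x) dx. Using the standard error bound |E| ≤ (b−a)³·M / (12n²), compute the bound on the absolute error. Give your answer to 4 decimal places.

3.2727

|E| ≤ (6)³·22 / (12·11²) = 4752/1452 = 3.2727.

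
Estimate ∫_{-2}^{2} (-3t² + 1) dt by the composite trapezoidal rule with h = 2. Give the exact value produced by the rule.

h = (2 − (-2))/2 = 2.
Nodes t₀,…,t₂ = -2, 0, 2.
f(t) = -3t² + 1: f₀=-11, f₁=1, f₂=-11.
(h/2)·[f₀ + 2f₁ + f₂] = 1·(-20) = -20.

-20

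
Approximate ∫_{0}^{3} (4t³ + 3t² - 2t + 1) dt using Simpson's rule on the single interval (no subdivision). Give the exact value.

102

S = (b−a)/6 · [f(0) + 4f(1.5) + f(3)] = 0.5·[1 + 4·18.25 + 130] = 102.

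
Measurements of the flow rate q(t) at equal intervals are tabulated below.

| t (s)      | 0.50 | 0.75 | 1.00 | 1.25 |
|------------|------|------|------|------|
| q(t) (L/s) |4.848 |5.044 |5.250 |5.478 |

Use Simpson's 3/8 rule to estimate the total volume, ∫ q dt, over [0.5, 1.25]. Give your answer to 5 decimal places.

h = 0.25, n = 3.
(3h/8)·[y₀ + 3y₁ + 3y₂ + y₃] = 0.09375·(41.208) = 3.86325.

3.86325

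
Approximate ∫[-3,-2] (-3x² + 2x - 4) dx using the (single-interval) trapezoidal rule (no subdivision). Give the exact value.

T = (b−a)/2 · [f(-3) + f(-2)] = 0.5·[(-37) + (-20)] = -28.5.

-28.5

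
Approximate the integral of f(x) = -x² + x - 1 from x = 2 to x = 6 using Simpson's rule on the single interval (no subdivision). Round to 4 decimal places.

S = (b−a)/6 · [f(2) + 4f(4) + f(6)] = 0.666667·[(-3) + 4·(-13) + (-31)] = -57.3333.

-57.3333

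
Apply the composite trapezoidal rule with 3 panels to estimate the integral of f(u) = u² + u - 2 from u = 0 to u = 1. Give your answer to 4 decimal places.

h = (1 − 0)/3 = 0.333333.
Nodes u₀,…,u₃ = 0, 0.333333, 0.666667, 1.
f(u) = u² + u - 2: f₀=-2, f₁=-1.555556, f₂=-0.888889, f₃=0.
(h/2)·[f₀ + 2f₁ + 2f₂ + f₃] = 0.166667·(-6.888889) = -1.1481.

-1.1481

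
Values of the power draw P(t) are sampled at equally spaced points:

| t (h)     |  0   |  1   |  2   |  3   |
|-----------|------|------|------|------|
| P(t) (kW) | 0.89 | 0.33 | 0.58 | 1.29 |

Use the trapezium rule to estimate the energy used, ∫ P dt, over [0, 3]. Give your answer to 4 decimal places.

2.0000

h = 1, n = 3.
(h/2)·[y₀ + 2y₁ + 2y₂ + y₃] = 0.5·(4.00) = 2.0000.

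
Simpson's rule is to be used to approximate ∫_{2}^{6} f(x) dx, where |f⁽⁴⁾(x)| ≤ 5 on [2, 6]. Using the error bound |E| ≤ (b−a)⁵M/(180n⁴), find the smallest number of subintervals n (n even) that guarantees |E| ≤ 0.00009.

24

Need 5120/(180n⁴) ≤ 0.00009.
n⁴ ≥ 5120/(180·0.00009) = 316049 ⇒ n ≥ 23.7104, so the smallest even n is 24. (n must be even for Simpson's rule.)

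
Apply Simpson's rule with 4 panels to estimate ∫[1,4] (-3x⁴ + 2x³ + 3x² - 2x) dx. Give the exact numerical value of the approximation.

h = (4 − 1)/4 = 0.75.
Nodes x₀,…,x₄ = 1, 1.75, 2.5, 3.25, 4.
f(x) = -3x⁴ + 2x³ + 3x² - 2x: f₀=0, f₁=-11.73046875, f₂=-72.1875, f₃=-240.85546875, f₄=-600.
(h/3)·[f₀ + 4f₁ + 2f₂ + 4f₃ + f₄] = 0.25·(-1754.71875) = -438.6796875.

-438.6796875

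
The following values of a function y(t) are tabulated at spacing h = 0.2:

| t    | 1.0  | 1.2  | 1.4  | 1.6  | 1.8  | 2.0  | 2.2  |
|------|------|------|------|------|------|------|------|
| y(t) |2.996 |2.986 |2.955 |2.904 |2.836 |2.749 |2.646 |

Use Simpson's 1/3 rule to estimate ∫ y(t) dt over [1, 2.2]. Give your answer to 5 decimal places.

3.45200

h = 0.2, n = 6.
(h/3)·[y₀ + 4y₁ + 2y₂ + 4y₃ + 2y₄ + 4y₅ + y₆] = 0.066667·(51.780) = 3.45200.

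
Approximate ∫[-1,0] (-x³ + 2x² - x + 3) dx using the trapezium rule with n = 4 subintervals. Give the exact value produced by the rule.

4.453125

h = (0 − (-1))/4 = 0.25.
Nodes x₀,…,x₄ = -1, -0.75, -0.5, -0.25, 0.
f(x) = -x³ + 2x² - x + 3: f₀=7, f₁=5.296875, f₂=4.125, f₃=3.390625, f₄=3.
(h/2)·[f₀ + 2f₁ + 2f₂ + 2f₃ + f₄] = 0.125·(35.625) = 4.453125.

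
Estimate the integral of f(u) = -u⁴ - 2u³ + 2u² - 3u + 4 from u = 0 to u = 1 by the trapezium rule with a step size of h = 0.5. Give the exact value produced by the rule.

2.34375

h = (1 − 0)/2 = 0.5.
Nodes u₀,…,u₂ = 0, 0.5, 1.
f(u) = -u⁴ - 2u³ + 2u² - 3u + 4: f₀=4, f₁=2.6875, f₂=0.
(h/2)·[f₀ + 2f₁ + f₂] = 0.25·(9.375) = 2.34375.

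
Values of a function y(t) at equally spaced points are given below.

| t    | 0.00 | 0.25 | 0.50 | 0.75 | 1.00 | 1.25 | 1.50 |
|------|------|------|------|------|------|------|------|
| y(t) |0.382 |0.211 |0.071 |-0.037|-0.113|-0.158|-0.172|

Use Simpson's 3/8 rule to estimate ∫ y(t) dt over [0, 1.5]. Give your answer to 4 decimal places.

h = 0.25, n = 6.
(3h/8)·[y₀ + 3y₁ + 3y₂ + 2y₃ + 3y₄ + 3y₅ + y₆] = 0.09375·(0.169) = 0.0158.

0.0158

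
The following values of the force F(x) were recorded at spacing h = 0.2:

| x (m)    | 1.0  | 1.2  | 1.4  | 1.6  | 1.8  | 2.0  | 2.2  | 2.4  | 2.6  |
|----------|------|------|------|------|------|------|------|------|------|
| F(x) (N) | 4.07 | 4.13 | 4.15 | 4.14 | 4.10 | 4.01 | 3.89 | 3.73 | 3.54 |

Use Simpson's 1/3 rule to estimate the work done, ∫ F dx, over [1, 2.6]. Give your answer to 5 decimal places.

6.39533

h = 0.2, n = 8.
(h/3)·[y₀ + 4y₁ + 2y₂ + 4y₃ + 2y₄ + 4y₅ + 2y₆ + 4y₇ + y₈] = 0.066667·(95.93) = 6.39533.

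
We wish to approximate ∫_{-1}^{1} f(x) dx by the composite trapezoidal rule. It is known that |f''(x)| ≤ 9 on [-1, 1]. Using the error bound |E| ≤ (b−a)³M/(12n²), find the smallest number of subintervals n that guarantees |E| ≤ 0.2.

6

Need 72/(12n²) ≤ 0.2.
n² ≥ 72/(12·0.2) = 30 ⇒ n ≥ 5.4772, so the smallest n is 6.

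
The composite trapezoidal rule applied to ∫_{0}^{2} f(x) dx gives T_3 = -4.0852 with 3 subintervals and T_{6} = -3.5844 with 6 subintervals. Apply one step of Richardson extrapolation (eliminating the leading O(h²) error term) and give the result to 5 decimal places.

-3.41747

R = (4·T_{6} − T_3) / 3 = (4·(-3.5844) − (-4.0852))/3 = (-10.2524)/3 = -3.41747.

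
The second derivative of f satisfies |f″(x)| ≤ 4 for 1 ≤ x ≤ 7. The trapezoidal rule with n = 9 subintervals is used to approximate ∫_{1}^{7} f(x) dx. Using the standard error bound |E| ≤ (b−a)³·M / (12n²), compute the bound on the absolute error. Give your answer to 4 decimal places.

0.8889

|E| ≤ (6)³·4 / (12·9²) = 864/972 = 0.8889.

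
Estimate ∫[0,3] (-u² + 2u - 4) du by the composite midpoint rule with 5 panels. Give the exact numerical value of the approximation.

h = (3 − 0)/5 = 0.6.
Midpoints m₁,…,m₅ = 0.3, 0.9, 1.5, 2.1, 2.7.
f(m₁)=-3.49, f(m₂)=-3.01, f(m₃)=-3.25, f(m₄)=-4.21, f(m₅)=-5.89.
h·[f(m₁) + f(m₂) + f(m₃) + f(m₄) + f(m₅)] = 0.6·(-19.85) = -11.91.

-11.91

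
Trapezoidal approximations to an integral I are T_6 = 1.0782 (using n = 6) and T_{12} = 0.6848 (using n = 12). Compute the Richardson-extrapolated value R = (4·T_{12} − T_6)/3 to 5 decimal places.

0.55367

R = (4·T_{12} − T_6) / 3 = (4·0.6848 − 1.0782)/3 = (1.6610)/3 = 0.55367.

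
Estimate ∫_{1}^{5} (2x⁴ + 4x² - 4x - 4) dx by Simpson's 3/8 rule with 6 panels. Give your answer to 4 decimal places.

h = (5 − 1)/6 = 0.666667.
Nodes x₀,…,x₆ = 1, 1.666667, 2.333333, 3, 3.666667, 4.333333, 5.
f(x) = 2x⁴ + 4x² - 4x - 4: f₀=-2, f₁=15.876543, f₂=67.728395, f₃=182, f₄=396.617284, f₅=758.987654, f₆=1326.
(3h/8)·[f₀ + 3f₁ + 3f₂ + 2f₃ + 3f₄ + 3f₅ + f₆] = 0.25·(5405.629630) = 1351.4074.

1351.4074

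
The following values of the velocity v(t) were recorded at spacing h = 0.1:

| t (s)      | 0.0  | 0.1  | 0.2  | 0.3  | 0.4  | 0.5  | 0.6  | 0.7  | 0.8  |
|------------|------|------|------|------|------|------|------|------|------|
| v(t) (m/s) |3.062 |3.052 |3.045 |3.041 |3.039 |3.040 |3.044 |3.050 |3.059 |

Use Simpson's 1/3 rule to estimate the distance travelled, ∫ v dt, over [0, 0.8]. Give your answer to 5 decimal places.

2.43697

h = 0.1, n = 8.
(h/3)·[y₀ + 4y₁ + 2y₂ + 4y₃ + 2y₄ + 4y₅ + 2y₆ + 4y₇ + y₈] = 0.033333·(73.109) = 2.43697.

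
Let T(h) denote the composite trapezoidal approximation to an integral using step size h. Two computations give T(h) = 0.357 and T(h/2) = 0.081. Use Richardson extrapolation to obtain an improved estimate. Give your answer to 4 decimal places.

R = (4·T(h/2) − T(h)) / 3 = (4·0.081 − 0.357)/3 = (-0.033)/3 = -0.0110.

-0.0110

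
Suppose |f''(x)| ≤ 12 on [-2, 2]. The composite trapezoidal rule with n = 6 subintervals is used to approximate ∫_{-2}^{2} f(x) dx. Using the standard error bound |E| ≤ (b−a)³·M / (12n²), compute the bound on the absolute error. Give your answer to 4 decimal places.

1.7778

|E| ≤ (4)³·12 / (12·6²) = 768/432 = 1.7778.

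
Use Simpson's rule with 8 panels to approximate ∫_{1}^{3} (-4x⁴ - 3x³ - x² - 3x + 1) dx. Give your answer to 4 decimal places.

h = (3 − 1)/8 = 0.25.
Nodes x₀,…,x₈ = 1, 1.25, 1.5, 1.75, 2, 2.25, 2.5, 2.75, 3.
f(x) = -4x⁴ - 3x³ - x² - 3x + 1: f₀=-10, f₁=-19.9375, f₂=-36.125, f₃=-60.90625, f₄=-97, f₅=-147.5, f₆=-215.875, f₇=-305.96875, f₈=-422.
(h/3)·[f₀ + 4f₁ + 2f₂ + 4f₃ + 2f₄ + 4f₅ + 2f₆ + 4f₇ + f₈] = 0.083333·(-3267.25) = -272.2708.

-272.2708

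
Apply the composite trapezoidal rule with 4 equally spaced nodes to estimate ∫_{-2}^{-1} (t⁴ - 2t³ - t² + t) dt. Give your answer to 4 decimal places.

h = (-1 − (-2))/3 = 0.333333.
Nodes t₀,…,t₃ = -2, -1.666667, -1.333333, -1.
f(t) = t⁴ - 2t³ - t² + t: f₀=26, f₁=12.530864, f₂=4.790123, f₃=1.
(h/2)·[f₀ + 2f₁ + 2f₂ + f₃] = 0.166667·(61.641975) = 10.2737.

10.2737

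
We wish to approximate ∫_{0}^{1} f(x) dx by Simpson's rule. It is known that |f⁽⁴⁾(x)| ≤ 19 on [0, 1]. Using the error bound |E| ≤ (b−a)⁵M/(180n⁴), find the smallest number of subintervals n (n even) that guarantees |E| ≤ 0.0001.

Need 19/(180n⁴) ≤ 0.0001.
n⁴ ≥ 19/(180·0.0001) = 1055.56 ⇒ n ≥ 5.6999, so the smallest even n is 6. (n must be even for Simpson's rule.)

6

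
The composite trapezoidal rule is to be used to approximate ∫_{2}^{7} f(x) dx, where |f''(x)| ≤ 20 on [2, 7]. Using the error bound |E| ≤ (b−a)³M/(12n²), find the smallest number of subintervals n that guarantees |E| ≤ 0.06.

59

Need 2500/(12n²) ≤ 0.06.
n² ≥ 2500/(12·0.06) = 3472.22 ⇒ n ≥ 58.9256, so the smallest n is 59.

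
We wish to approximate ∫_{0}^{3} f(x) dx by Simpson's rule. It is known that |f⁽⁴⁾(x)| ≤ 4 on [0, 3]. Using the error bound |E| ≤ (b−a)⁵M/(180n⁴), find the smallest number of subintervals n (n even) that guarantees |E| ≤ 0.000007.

30

Need 972/(180n⁴) ≤ 0.000007.
n⁴ ≥ 972/(180·0.000007) = 771429 ⇒ n ≥ 29.6363, so the smallest even n is 30. (n must be even for Simpson's rule.)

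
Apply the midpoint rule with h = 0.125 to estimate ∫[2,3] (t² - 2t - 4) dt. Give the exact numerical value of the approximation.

h = (3 − 2)/8 = 0.125.
Midpoints m₁,…,m₈ = 2.0625, 2.1875, 2.3125, 2.4375, 2.5625, 2.6875, 2.8125, 2.9375.
f(m₁)=-3.87109375, f(m₂)=-3.58984375, f(m₃)=-3.27734375, f(m₄)=-2.93359375, f(m₅)=-2.55859375, f(m₆)=-2.15234375, f(m₇)=-1.71484375, f(m₈)=-1.24609375.
h·[f(m₁) + f(m₂) + f(m₃) + f(m₄) + f(m₅) + f(m₆) + f(m₇) + f(m₈)] = 0.125·(-21.34375) = -2.66796875.

-2.66796875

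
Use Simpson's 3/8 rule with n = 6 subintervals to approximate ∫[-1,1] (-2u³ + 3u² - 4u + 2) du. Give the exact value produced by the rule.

6

h = (1 − (-1))/6 = 0.333333.
Nodes u₀,…,u₆ = -1, -0.666667, -0.333333, 0, 0.333333, 0.666667, 1.
f(u) = -2u³ + 3u² - 4u + 2: f₀=11, f₁=6.592593, f₂=3.740741, f₃=2, f₄=0.925926, f₅=0.074074, f₆=-1.
(3h/8)·[f₀ + 3f₁ + 3f₂ + 2f₃ + 3f₄ + 3f₅ + f₆] = 0.125·(48) = 6.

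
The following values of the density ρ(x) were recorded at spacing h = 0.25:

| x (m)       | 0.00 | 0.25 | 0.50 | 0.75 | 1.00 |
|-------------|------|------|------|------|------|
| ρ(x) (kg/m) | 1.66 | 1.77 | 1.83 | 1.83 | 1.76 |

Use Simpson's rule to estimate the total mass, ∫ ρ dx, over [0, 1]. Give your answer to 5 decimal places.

h = 0.25, n = 4.
(h/3)·[y₀ + 4y₁ + 2y₂ + 4y₃ + y₄] = 0.083333·(21.48) = 1.79000.

1.79000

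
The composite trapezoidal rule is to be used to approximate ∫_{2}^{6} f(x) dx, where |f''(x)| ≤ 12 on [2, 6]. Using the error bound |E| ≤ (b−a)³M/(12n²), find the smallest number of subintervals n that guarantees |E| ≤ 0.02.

57

Need 768/(12n²) ≤ 0.02.
n² ≥ 768/(12·0.02) = 3200 ⇒ n ≥ 56.5685, so the smallest n is 57.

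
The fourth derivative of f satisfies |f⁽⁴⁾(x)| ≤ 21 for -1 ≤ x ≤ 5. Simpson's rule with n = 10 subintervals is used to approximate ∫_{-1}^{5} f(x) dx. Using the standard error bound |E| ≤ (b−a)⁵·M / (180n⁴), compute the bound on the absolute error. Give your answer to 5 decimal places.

0.09072

|E| ≤ (6)⁵·21 / (180·10⁴) = 163296/1800000 = 0.09072.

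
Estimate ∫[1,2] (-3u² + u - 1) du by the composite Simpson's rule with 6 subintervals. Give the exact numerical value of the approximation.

-6.5

h = (2 − 1)/6 = 0.166667.
Nodes u₀,…,u₆ = 1, 1.166667, 1.333333, 1.5, 1.666667, 1.833333, 2.
f(u) = -3u² + u - 1: f₀=-3, f₁=-3.916667, f₂=-5, f₃=-6.25, f₄=-7.666667, f₅=-9.25, f₆=-11.
(h/3)·[f₀ + 4f₁ + 2f₂ + 4f₃ + 2f₄ + 4f₅ + f₆] = 0.055556·(-117) = -6.5.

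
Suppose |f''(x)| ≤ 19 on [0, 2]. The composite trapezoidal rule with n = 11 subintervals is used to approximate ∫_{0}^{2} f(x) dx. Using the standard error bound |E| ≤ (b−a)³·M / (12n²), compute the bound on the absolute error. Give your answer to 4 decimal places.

|E| ≤ (2)³·19 / (12·11²) = 152/1452 = 0.1047.

0.1047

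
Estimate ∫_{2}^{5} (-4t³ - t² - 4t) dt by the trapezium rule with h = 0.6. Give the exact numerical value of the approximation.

-697.74

h = (5 − 2)/5 = 0.6.
Nodes t₀,…,t₅ = 2, 2.6, 3.2, 3.8, 4.4, 5.
f(t) = -4t³ - t² - 4t: f₀=-44, f₁=-87.464, f₂=-154.112, f₃=-249.128, f₄=-377.696, f₅=-545.
(h/2)·[f₀ + 2f₁ + 2f₂ + 2f₃ + 2f₄ + f₅] = 0.3·(-2325.8) = -697.74.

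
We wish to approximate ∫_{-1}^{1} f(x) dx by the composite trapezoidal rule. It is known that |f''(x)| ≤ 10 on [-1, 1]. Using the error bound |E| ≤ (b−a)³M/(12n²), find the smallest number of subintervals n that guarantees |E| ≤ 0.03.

Need 80/(12n²) ≤ 0.03.
n² ≥ 80/(12·0.03) = 222.222 ⇒ n ≥ 14.9071, so the smallest n is 15.

15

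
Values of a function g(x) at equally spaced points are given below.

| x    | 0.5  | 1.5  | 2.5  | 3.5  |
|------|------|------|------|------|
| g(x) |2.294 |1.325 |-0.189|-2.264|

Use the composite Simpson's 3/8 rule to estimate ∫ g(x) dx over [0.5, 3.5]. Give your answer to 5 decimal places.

h = 1, n = 3.
(3h/8)·[y₀ + 3y₁ + 3y₂ + y₃] = 0.375·(3.438) = 1.28925.

1.28925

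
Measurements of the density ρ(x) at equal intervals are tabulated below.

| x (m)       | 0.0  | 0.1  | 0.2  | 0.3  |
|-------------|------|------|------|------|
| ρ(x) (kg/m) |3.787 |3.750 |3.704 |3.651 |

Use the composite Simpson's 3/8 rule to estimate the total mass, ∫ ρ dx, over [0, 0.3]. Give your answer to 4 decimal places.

1.1175

h = 0.1, n = 3.
(3h/8)·[y₀ + 3y₁ + 3y₂ + y₃] = 0.0375·(29.800) = 1.1175.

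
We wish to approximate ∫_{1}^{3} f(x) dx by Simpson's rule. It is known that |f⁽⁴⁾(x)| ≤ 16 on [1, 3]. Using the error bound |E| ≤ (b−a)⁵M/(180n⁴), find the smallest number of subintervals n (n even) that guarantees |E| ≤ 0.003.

6

Need 512/(180n⁴) ≤ 0.003.
n⁴ ≥ 512/(180·0.003) = 948.148 ⇒ n ≥ 5.5491, so the smallest even n is 6. (n must be even for Simpson's rule.)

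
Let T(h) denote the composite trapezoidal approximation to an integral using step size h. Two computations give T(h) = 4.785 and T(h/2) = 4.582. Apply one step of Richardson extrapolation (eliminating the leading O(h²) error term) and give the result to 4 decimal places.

R = (4·T(h/2) − T(h)) / 3 = (4·4.582 − 4.785)/3 = (13.543)/3 = 4.5143.

4.5143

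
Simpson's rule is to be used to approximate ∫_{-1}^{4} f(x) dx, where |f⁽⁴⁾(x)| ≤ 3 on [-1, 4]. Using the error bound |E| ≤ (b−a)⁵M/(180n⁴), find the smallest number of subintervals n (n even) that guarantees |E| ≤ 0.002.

Need 9375/(180n⁴) ≤ 0.002.
n⁴ ≥ 9375/(180·0.002) = 26041.7 ⇒ n ≥ 12.7033, so the smallest even n is 14. (n must be even for Simpson's rule.)

14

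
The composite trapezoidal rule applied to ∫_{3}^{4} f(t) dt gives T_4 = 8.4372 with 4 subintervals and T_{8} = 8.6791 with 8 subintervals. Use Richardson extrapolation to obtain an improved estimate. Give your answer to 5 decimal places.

8.75973

R = (4·T_{8} − T_4) / 3 = (4·8.6791 − 8.4372)/3 = (26.2792)/3 = 8.75973.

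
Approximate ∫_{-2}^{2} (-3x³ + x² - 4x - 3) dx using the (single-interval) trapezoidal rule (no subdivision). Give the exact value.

T = (b−a)/2 · [f(-2) + f(2)] = 2·[33 + (-31)] = 4.

4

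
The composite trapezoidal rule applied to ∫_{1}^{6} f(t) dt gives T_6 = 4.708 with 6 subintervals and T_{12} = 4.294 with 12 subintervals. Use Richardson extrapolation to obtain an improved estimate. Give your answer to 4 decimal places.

R = (4·T_{12} − T_6) / 3 = (4·4.294 − 4.708)/3 = (12.468)/3 = 4.1560.

4.1560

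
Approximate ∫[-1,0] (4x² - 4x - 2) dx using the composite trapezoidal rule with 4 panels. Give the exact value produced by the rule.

h = (0 − (-1))/4 = 0.25.
Nodes x₀,…,x₄ = -1, -0.75, -0.5, -0.25, 0.
f(x) = 4x² - 4x - 2: f₀=6, f₁=3.25, f₂=1, f₃=-0.75, f₄=-2.
(h/2)·[f₀ + 2f₁ + 2f₂ + 2f₃ + f₄] = 0.125·(11) = 1.375.

1.375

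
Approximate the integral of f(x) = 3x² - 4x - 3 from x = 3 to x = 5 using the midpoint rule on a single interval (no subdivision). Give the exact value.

M = (b−a)·f(4) = 2·(29) = 58.

58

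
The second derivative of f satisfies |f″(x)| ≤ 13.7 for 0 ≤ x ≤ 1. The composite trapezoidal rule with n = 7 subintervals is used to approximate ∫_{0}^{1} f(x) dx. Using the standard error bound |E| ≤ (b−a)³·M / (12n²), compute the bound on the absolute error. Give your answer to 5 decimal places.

|E| ≤ (1)³·13.7 / (12·7²) = 13.7/588 = 0.02330.

0.02330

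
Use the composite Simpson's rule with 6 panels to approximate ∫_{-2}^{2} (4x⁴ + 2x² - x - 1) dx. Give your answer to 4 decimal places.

h = (2 − (-2))/6 = 0.666667.
Nodes x₀,…,x₆ = -2, -1.333333, -0.666667, 0, 0.666667, 1.333333, 2.
f(x) = 4x⁴ + 2x² - x - 1: f₀=73, f₁=16.530864, f₂=1.345679, f₃=-1, f₄=0.012346, f₅=13.864198, f₆=69.
(h/3)·[f₀ + 4f₁ + 2f₂ + 4f₃ + 2f₄ + 4f₅ + f₆] = 0.222222·(262.296296) = 58.2881.

58.2881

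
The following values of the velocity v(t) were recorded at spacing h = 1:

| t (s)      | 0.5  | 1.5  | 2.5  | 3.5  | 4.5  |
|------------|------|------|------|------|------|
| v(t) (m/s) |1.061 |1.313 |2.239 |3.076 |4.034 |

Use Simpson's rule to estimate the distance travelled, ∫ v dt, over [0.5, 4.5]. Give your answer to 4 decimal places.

9.0430

h = 1, n = 4.
(h/3)·[y₀ + 4y₁ + 2y₂ + 4y₃ + y₄] = 0.333333·(27.129) = 9.0430.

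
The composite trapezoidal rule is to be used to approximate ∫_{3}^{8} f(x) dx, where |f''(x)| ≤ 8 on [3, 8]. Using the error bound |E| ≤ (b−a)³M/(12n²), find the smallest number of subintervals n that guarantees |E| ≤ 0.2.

21

Need 1000/(12n²) ≤ 0.2.
n² ≥ 1000/(12·0.2) = 416.667 ⇒ n ≥ 20.4124, so the smallest n is 21.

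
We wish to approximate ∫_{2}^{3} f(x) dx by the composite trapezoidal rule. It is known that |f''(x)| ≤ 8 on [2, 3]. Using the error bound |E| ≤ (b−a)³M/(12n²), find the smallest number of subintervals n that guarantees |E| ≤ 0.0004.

Need 8/(12n²) ≤ 0.0004.
n² ≥ 8/(12·0.0004) = 1666.67 ⇒ n ≥ 40.8248, so the smallest n is 41.

41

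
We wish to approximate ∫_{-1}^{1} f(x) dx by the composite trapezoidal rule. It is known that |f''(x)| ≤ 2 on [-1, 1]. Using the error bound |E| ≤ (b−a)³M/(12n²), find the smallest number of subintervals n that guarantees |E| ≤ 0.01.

12

Need 16/(12n²) ≤ 0.01.
n² ≥ 16/(12·0.01) = 133.333 ⇒ n ≥ 11.5470, so the smallest n is 12.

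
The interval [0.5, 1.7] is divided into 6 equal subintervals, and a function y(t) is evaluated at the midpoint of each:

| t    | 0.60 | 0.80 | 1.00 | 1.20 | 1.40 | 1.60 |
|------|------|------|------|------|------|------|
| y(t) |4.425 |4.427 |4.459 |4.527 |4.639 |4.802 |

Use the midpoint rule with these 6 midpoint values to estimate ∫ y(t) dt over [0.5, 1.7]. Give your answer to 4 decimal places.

5.4558

h = 0.2, n = 6.
h·[y(m₁) + y(m₂) + y(m₃) + y(m₄) + y(m₅) + y(m₆)] = 0.2·(27.279) = 5.4558.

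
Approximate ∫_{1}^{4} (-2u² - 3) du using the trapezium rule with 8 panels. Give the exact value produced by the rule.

-51.140625

h = (4 − 1)/8 = 0.375.
Nodes u₀,…,u₈ = 1, 1.375, 1.75, 2.125, 2.5, 2.875, 3.25, 3.625, 4.
f(u) = -2u² - 3: f₀=-5, f₁=-6.78125, f₂=-9.125, f₃=-12.03125, f₄=-15.5, f₅=-19.53125, f₆=-24.125, f₇=-29.28125, f₈=-35.
(h/2)·[f₀ + 2f₁ + 2f₂ + 2f₃ + 2f₄ + 2f₅ + 2f₆ + 2f₇ + f₈] = 0.1875·(-272.75) = -51.140625.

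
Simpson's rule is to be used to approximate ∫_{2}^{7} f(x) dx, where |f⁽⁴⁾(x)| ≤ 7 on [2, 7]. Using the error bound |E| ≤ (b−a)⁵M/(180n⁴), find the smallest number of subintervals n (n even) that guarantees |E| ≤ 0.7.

4

Need 21875/(180n⁴) ≤ 0.7.
n⁴ ≥ 21875/(180·0.7) = 173.611 ⇒ n ≥ 3.6299, so the smallest even n is 4. (n must be even for Simpson's rule.)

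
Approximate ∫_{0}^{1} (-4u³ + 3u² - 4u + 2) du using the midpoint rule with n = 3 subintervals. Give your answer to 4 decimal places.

h = (1 − 0)/3 = 0.333333.
Midpoints m₁,…,m₃ = 0.166667, 0.5, 0.833333.
f(m₁)=1.398148, f(m₂)=0.25, f(m₃)=-1.564815.
h·[f(m₁) + f(m₂) + f(m₃)] = 0.333333·(0.083333) = 0.0278.

0.0278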